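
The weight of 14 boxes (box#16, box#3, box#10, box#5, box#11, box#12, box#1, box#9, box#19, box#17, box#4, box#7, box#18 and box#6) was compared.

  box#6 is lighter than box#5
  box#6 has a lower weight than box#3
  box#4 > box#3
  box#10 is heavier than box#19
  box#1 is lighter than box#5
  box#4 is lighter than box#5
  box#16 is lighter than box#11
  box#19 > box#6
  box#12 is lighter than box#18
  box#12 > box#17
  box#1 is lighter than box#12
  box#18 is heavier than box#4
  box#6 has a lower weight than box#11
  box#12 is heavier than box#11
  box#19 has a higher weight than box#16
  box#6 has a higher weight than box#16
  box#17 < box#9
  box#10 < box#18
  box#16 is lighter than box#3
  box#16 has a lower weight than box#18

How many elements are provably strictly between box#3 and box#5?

The relations place box#3 below box#5. An element lies strictly between them when it is forced above box#3 and also forced below box#5.
Above box#3: {box#4, box#18}. Below box#5: {box#16, box#1, box#6, box#4}.
Intersection: {box#4} — 1.

1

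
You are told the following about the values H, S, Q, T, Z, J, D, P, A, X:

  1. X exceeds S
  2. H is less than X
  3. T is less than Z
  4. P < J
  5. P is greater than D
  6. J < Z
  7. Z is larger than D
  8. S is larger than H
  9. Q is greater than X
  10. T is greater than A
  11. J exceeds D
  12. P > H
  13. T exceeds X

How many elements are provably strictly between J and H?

1

The relations place H below J. An element lies strictly between them when it is forced above H and also forced below J.
Above H: {S, X, T, P, Q, Z}. Below J: {D, P}.
Intersection: {P} — 1.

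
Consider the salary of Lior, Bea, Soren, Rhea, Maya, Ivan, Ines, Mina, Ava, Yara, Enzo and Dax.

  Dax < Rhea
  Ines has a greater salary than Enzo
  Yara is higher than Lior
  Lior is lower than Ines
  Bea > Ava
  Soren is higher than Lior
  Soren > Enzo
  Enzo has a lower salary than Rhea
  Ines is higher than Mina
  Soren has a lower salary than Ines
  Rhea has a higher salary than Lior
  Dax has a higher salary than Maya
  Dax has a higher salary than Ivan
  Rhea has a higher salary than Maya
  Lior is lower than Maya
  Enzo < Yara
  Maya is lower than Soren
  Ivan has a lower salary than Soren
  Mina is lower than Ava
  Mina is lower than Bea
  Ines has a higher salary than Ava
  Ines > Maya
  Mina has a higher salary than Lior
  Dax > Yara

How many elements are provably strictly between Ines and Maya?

1

The relations place Maya below Ines. An element lies strictly between them when it is forced above Maya and also forced below Ines.
Above Maya: {Soren, Dax, Rhea}. Below Ines: {Lior, Mina, Enzo, Ava, Ivan, Soren}.
Intersection: {Soren} — 1.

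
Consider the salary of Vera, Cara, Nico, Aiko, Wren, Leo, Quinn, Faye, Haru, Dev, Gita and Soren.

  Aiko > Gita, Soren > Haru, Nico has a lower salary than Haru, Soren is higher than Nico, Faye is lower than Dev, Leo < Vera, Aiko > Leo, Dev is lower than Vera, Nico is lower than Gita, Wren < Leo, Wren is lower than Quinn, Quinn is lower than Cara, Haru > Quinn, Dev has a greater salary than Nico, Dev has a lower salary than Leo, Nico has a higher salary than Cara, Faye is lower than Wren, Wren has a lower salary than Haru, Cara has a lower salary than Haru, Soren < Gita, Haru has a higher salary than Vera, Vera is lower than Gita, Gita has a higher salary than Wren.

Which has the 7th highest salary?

The consecutive relations fix a unique order: Faye < Wren < Quinn < Cara < Nico < Dev < Leo < Vera < Haru < Soren < Gita < Aiko.
The 7th largest is Dev.

Dev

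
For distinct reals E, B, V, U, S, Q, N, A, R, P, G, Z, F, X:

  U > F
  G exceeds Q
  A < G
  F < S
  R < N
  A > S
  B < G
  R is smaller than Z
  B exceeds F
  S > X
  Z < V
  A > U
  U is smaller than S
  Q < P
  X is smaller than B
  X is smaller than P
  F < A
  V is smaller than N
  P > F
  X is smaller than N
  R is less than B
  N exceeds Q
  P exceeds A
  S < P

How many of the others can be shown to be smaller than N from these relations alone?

5

The elements the relations force below N are X, R, Z, V, Q — no chain reaches any other.
That is 5.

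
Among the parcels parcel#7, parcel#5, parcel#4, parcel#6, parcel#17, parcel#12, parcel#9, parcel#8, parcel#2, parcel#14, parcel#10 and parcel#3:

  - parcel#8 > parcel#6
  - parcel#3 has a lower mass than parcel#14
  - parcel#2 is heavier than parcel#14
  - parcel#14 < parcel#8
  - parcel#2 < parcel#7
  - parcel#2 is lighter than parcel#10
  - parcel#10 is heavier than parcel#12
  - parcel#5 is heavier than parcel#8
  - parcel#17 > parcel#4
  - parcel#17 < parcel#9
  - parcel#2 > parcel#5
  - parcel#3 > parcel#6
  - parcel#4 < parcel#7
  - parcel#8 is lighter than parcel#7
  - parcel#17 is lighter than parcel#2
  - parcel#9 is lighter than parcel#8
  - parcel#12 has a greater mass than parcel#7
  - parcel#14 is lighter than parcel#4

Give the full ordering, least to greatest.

parcel#6 < parcel#3 < parcel#14 < parcel#4 < parcel#17 < parcel#9 < parcel#8 < parcel#5 < parcel#2 < parcel#7 < parcel#12 < parcel#10

The consecutive links are each given: parcel#6 < parcel#3; parcel#3 < parcel#14; parcel#14 < parcel#4; parcel#4 < parcel#17; parcel#17 < parcel#9; parcel#9 < parcel#8; parcel#8 < parcel#5; parcel#5 < parcel#2; parcel#2 < parcel#7; parcel#7 < parcel#12; parcel#12 < parcel#10.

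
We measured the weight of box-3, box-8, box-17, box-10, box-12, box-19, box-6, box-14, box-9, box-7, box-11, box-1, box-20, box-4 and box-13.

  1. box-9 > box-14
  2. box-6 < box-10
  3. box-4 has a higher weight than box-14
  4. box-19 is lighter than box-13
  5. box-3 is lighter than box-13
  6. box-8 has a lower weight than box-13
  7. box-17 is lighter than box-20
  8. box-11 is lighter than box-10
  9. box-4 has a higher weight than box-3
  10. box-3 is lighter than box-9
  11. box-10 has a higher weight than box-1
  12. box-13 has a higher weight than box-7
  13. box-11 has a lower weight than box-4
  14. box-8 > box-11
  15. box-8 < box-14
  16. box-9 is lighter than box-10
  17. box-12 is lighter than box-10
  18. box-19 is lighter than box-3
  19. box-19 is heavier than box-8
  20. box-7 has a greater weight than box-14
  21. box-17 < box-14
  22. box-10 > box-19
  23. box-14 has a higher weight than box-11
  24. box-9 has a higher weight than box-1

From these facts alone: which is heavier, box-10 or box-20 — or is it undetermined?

Following every chain through box-20: below box-20 we get box-17.
box-10 is not reached, and no chain runs the other way from box-10 to box-20.
So the given relations leave the order of box-20 and box-10 undetermined.

undetermined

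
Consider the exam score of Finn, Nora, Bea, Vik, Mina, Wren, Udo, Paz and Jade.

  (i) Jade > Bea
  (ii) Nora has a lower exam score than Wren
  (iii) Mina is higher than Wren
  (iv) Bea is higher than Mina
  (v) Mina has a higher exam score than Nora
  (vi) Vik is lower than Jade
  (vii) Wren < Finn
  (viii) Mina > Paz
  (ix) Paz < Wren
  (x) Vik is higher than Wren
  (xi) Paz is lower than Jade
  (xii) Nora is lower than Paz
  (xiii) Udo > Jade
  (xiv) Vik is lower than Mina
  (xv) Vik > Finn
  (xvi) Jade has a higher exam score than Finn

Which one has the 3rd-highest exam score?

Piecing the relations together gives one ordering: Nora < Paz < Wren < Finn < Vik < Mina < Bea < Jade < Udo.
Counting 3 from the largest end gives Bea.

Bea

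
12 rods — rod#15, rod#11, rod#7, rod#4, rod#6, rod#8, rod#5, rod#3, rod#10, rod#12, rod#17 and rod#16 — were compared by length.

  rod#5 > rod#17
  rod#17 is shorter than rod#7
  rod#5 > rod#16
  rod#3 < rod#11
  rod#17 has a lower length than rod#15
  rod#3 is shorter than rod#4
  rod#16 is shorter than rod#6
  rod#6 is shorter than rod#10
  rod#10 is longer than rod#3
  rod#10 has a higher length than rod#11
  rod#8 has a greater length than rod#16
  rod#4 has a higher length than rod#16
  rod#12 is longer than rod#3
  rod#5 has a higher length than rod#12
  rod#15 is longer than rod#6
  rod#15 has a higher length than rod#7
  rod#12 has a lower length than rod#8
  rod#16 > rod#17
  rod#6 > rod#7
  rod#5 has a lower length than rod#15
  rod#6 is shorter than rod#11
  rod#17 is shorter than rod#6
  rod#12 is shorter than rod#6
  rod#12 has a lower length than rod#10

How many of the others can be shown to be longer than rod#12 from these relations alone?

6

The elements the relations force above rod#12 are rod#5, rod#6, rod#11, rod#10, rod#8, rod#15 — no chain reaches any other.
That is 6.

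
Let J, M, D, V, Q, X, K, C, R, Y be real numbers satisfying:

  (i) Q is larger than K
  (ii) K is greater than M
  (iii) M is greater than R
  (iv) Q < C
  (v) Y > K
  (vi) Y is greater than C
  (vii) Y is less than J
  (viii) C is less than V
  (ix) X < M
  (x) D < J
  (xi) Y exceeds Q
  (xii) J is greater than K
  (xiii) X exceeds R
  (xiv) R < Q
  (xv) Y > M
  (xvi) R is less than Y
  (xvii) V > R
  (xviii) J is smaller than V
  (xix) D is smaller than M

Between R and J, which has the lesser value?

Following the relations from R: R < X < M < K < Q < C < Y < J.
So R < J; R is the smaller of the two.

R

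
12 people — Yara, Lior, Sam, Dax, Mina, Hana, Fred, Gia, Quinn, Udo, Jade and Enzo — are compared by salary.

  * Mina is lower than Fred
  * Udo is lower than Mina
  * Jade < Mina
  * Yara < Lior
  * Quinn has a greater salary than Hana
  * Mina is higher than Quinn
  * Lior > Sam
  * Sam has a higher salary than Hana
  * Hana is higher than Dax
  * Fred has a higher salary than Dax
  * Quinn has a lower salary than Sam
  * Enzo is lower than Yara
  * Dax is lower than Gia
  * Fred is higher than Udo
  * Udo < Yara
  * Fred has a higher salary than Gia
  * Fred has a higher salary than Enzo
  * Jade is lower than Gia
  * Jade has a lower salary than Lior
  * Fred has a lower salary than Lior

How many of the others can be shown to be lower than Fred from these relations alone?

8

The elements the relations force below Fred are Enzo, Dax, Hana, Jade, Quinn, Udo, Gia, Mina — no chain reaches any other.
That is 8.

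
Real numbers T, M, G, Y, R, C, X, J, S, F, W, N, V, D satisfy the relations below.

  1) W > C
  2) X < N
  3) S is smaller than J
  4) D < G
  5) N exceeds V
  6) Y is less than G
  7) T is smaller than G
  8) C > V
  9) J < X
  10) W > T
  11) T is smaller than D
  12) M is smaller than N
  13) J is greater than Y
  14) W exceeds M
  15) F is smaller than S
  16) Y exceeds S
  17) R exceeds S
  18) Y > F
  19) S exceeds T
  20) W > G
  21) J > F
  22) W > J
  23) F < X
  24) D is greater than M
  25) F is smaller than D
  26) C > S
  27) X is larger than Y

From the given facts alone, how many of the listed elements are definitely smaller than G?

The elements the relations force below G are T, F, S, Y, M, D — no chain reaches any other.
That is 6.

6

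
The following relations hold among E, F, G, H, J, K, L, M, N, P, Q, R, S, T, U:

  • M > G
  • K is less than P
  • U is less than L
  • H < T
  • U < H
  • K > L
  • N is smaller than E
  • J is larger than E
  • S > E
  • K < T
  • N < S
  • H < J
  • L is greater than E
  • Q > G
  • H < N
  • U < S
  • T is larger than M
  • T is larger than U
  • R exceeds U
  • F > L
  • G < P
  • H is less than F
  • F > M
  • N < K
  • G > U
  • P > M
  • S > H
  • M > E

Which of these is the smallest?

U

Chaining upward from U: directly above it, R, G, H, L, S, T; then N, Q, M, K, P, J, F; then E.
That covers every other element, and nothing is given below U, so U is the smallest.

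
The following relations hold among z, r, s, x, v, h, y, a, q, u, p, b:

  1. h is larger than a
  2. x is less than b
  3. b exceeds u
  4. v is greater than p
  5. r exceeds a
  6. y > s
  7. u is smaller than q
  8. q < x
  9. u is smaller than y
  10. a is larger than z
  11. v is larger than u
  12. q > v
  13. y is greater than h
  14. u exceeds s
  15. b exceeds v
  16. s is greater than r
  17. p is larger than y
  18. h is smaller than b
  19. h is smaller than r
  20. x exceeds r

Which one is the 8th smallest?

Chaining the given pairs: z < a < h < r < s < u < y < p < v < q < x < b.
The 8th smallest is p.

p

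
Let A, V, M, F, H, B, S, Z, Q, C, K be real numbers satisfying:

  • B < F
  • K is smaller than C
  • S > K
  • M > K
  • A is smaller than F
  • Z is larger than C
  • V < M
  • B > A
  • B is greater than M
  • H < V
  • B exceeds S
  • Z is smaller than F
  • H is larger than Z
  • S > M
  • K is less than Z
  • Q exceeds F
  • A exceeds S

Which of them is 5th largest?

S

Piecing the relations together gives one ordering: K < C < Z < H < V < M < S < A < B < F < Q.
The 5th largest is S.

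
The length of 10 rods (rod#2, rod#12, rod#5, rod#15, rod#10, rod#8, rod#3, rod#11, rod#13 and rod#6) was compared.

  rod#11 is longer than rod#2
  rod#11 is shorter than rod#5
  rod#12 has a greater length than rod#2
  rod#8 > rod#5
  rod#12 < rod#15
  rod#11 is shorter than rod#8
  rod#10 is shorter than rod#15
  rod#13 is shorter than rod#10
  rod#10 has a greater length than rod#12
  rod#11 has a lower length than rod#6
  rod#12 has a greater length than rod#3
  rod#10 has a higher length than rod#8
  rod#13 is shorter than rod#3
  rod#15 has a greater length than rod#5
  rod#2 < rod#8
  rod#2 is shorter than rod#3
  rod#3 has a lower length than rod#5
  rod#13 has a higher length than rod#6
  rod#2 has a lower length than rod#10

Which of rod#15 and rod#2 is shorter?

rod#2

Following the relations from rod#2: rod#2 < rod#11 < rod#6 < rod#13 < rod#3 < rod#12 < rod#10 < rod#15.
So rod#2 < rod#15; rod#2 is the shorter of the two.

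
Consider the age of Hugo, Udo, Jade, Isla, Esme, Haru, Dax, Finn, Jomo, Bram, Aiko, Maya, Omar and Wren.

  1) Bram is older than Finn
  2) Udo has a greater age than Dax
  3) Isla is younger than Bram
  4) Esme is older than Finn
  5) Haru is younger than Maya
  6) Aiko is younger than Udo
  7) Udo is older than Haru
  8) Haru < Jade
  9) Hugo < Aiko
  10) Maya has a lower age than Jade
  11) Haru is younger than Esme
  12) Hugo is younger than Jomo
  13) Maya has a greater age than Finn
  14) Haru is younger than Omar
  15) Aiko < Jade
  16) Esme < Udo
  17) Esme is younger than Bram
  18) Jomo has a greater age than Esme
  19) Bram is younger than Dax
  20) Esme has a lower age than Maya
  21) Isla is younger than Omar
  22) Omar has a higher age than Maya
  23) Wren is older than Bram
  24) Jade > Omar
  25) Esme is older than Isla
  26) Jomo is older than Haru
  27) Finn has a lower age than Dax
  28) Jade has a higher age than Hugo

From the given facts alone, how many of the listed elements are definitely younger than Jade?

From Jade the given relations immediately reach Haru, Hugo, Aiko, Maya, Omar.
From those, Isla, Finn, Esme — 8 in total.
Nothing else is reachable below Jade; 8 in all.

8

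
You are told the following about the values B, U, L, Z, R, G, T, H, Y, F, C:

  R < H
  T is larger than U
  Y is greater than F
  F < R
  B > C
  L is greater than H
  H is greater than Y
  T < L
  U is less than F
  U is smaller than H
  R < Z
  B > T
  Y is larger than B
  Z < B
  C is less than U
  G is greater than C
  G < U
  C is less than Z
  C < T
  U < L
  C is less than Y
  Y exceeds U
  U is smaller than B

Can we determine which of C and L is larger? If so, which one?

Chaining the given relations: C < G < U < F < R < Z < B < Y < H < L.
So L is larger.

L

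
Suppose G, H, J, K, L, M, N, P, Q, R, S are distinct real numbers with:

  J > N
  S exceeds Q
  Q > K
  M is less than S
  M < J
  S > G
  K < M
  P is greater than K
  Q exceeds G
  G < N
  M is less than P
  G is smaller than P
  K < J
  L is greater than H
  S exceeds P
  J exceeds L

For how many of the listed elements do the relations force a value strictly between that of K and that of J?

Chaining upward from K reaches: M, Q, P, S.
Chaining downward from J reaches: G, H, M, N, L.
Strictly between K and J are those in both lists: M — 1 element.

1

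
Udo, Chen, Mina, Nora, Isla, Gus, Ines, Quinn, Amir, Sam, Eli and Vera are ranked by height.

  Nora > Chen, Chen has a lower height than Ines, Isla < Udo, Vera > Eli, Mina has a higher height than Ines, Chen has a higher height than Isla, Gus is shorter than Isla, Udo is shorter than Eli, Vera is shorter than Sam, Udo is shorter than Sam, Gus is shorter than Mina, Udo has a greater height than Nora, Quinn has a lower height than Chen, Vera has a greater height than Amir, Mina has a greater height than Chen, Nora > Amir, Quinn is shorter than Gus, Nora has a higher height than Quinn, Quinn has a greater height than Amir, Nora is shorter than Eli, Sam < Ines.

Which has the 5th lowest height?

The consecutive relations fix a unique order: Amir < Quinn < Gus < Isla < Chen < Nora < Udo < Eli < Vera < Sam < Ines < Mina.
The 5th smallest is Chen.

Chen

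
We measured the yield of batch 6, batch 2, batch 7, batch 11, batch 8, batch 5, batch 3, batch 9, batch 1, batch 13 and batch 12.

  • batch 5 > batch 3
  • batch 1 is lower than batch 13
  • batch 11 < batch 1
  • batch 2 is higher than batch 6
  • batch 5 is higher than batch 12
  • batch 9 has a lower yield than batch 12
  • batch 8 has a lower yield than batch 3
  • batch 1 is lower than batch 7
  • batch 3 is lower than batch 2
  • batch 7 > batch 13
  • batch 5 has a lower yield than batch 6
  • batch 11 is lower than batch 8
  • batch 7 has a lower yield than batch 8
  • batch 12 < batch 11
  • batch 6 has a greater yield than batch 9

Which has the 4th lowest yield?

batch 1

Piecing the relations together gives one ordering: batch 9 < batch 12 < batch 11 < batch 1 < batch 13 < batch 7 < batch 8 < batch 3 < batch 5 < batch 6 < batch 2.
The 4th smallest is batch 1.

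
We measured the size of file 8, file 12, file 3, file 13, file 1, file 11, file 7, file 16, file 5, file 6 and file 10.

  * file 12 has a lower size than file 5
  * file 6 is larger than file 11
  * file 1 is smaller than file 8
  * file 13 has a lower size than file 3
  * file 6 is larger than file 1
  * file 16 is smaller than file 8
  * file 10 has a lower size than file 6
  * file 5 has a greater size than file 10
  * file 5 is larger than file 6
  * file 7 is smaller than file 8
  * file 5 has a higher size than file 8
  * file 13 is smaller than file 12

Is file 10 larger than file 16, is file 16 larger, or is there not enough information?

undetermined

Following every chain through file 16: above file 16 we get file 8, file 5.
file 10 is not reached, and no chain runs the other way from file 10 to file 16.
So the given relations leave the order of file 16 and file 10 undetermined.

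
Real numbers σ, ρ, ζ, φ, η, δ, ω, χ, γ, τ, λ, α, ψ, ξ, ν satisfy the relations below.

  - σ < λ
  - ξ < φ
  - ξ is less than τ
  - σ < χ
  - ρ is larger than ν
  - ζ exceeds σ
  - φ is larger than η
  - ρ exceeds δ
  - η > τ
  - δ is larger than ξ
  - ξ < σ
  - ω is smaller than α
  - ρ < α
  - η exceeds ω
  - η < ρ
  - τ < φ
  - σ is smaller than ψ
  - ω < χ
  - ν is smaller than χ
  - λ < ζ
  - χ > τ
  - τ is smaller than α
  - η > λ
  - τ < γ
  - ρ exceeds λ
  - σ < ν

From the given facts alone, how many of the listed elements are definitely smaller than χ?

5

From χ the given relations immediately reach σ, ν, τ, ω.
From those, ξ — 5 in total.
Nothing else is reachable below χ; 5 in all.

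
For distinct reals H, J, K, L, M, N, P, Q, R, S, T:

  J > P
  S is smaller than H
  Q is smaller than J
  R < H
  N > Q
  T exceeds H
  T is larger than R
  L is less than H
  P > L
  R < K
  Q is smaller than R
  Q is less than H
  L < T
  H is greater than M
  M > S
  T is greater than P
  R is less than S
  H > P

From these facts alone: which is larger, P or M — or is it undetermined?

Following every chain through P: above P we get H, T, J; below P we get L.
M is not reached, and no chain runs the other way from M to P.
So the given relations leave the order of P and M undetermined.

undetermined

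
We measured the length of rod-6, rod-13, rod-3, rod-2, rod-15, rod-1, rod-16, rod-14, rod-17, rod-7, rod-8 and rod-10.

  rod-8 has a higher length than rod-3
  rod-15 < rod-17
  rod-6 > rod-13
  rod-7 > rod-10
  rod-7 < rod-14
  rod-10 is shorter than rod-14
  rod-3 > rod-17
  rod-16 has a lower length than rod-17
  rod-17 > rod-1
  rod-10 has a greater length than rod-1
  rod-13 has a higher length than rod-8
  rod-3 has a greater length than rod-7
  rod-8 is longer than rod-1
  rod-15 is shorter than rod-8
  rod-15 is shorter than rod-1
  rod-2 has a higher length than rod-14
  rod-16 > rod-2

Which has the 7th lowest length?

rod-16

Chaining the given pairs: rod-15 < rod-1 < rod-10 < rod-7 < rod-14 < rod-2 < rod-16 < rod-17 < rod-3 < rod-8 < rod-13 < rod-6.
Counting 7 from the smallest end gives rod-16.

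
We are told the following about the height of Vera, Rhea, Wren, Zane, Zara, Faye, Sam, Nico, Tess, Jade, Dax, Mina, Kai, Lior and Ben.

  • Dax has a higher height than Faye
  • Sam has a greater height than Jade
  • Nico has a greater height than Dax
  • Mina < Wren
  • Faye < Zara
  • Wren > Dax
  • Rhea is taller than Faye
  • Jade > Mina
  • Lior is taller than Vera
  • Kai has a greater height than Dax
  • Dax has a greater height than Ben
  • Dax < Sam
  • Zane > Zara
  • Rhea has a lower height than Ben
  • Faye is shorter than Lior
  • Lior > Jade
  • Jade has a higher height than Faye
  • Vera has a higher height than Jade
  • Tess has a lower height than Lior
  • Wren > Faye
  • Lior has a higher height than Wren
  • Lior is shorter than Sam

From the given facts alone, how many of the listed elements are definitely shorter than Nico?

Directly below Nico: Dax.
One step further: Faye, Ben (3 so far).
One step further: Rhea (4 so far).
Nothing else is reachable below Nico; 4 in all.

4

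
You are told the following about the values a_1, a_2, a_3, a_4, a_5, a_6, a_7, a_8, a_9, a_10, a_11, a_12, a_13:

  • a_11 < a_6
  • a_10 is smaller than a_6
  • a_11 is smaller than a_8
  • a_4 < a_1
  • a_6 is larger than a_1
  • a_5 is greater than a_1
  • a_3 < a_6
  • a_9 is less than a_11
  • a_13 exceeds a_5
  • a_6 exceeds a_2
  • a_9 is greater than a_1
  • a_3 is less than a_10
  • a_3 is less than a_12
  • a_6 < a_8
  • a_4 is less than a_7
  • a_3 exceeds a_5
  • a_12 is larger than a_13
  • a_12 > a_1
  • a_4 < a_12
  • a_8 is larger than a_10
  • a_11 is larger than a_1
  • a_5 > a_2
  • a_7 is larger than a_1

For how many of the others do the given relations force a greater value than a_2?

From a_2 the given relations immediately reach a_5, a_6.
From those, a_3, a_13, a_8 — 5 in total.
From those, a_10, a_12 — 7 in total.
No other element is forced above a_2 by the given relations, so the count is 7.

7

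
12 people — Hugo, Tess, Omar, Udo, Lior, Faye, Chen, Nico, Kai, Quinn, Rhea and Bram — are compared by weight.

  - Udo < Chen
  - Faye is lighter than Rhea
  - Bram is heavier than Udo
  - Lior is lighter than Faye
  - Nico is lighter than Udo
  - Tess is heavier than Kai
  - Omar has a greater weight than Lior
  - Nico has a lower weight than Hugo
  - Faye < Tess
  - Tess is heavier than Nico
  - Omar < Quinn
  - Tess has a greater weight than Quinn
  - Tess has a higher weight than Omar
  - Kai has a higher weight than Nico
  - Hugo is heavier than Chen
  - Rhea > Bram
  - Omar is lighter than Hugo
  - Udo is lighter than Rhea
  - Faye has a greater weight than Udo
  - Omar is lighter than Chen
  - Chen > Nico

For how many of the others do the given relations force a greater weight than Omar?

4

Directly above Omar: Quinn, Chen, Tess, Hugo.
No other element is forced above Omar by the given relations, so the count is 4.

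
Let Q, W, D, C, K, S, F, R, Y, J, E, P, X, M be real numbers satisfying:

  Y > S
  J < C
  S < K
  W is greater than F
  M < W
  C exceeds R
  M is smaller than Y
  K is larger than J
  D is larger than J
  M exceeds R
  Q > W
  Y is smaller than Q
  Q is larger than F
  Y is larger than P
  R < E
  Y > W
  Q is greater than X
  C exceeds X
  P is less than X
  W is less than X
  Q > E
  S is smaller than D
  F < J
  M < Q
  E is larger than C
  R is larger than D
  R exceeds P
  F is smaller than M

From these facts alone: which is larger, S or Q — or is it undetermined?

Q

Link the given pairs in sequence: S < D; D < R; R < M; M < W; W < X; X < C; C < E; E < Q.
Chaining these gives S < D < R < M < W < X < C < E < Q.
So Q is larger.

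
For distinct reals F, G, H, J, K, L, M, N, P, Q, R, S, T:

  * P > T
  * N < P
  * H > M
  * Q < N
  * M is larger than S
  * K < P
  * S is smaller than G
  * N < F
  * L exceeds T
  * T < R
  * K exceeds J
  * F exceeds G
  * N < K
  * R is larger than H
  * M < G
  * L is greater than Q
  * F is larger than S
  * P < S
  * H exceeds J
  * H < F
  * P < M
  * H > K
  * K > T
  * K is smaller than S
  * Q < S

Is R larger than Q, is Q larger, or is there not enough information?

R

Q < N < P < S < M < H < R, by transitivity through N, P, S, M, H.
So R is larger.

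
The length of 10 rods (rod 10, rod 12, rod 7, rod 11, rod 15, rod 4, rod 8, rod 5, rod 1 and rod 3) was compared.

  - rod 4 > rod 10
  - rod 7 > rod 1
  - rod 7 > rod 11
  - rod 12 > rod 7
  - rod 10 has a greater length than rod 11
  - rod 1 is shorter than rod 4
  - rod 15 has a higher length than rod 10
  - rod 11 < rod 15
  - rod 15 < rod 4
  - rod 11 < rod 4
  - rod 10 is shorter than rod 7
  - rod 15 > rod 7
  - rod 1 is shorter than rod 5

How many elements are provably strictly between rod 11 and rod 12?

2

Chaining upward from rod 11 reaches: rod 10, rod 7, rod 15, rod 4.
Chaining downward from rod 12 reaches: rod 1, rod 10, rod 7.
Strictly between rod 11 and rod 12 are those in both lists: rod 10, rod 7 — 2 elements.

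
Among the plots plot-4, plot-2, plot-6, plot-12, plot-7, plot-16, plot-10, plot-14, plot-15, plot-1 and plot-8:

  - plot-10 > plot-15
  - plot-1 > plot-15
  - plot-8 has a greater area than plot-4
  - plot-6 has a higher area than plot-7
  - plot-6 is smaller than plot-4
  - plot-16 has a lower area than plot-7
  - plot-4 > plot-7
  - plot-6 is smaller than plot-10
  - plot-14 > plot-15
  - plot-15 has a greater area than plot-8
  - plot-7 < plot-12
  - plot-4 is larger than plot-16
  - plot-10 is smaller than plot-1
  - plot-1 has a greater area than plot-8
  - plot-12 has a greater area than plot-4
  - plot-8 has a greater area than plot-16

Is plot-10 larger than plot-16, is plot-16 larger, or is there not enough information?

Link the given pairs in sequence: plot-16 < plot-7; plot-7 < plot-6; plot-6 < plot-4; plot-4 < plot-8; plot-8 < plot-15; plot-15 < plot-10.
Chaining these gives plot-16 < plot-7 < plot-6 < plot-4 < plot-8 < plot-15 < plot-10.
So plot-10 is larger.

plot-10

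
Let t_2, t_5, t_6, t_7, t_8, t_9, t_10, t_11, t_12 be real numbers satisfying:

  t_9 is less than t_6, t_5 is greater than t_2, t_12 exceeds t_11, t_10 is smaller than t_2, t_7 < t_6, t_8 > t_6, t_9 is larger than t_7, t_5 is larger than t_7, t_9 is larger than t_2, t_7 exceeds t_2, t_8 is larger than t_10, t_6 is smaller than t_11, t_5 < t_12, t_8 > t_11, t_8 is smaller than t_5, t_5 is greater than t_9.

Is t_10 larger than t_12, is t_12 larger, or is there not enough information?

t_12

The relevant relations are t_10 < t_2; t_2 < t_7; t_7 < t_9; t_9 < t_6; t_6 < t_11; t_11 < t_8; t_8 < t_5; t_5 < t_12.
Chaining these gives t_10 < t_2 < t_7 < t_9 < t_6 < t_11 < t_8 < t_5 < t_12.
So t_12 is larger.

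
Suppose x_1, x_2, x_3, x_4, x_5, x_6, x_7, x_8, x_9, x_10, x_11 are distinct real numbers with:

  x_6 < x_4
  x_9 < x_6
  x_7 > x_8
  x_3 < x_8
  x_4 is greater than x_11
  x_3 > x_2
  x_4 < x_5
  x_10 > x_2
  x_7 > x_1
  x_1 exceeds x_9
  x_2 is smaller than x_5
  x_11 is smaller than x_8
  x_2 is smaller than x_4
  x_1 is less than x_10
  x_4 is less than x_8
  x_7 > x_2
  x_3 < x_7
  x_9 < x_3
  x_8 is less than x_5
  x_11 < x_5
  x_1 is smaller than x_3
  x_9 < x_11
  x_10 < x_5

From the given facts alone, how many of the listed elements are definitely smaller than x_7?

8

The elements the relations force below x_7 are x_9, x_1, x_2, x_6, x_11, x_3, x_4, x_8 — no chain reaches any other.
That is 8.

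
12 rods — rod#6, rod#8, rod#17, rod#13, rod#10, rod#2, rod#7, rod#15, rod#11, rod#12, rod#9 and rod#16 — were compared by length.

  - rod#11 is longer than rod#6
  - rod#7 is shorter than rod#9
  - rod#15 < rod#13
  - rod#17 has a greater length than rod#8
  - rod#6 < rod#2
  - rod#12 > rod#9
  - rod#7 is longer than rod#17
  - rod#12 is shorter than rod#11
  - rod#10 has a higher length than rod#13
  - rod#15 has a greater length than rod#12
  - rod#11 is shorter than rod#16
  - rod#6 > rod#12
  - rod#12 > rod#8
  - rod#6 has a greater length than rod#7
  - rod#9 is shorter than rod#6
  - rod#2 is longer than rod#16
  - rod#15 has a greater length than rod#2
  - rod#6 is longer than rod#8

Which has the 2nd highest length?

rod#13

Chaining the given pairs: rod#8 < rod#17 < rod#7 < rod#9 < rod#12 < rod#6 < rod#11 < rod#16 < rod#2 < rod#15 < rod#13 < rod#10.
Counting 2 from the largest end gives rod#13.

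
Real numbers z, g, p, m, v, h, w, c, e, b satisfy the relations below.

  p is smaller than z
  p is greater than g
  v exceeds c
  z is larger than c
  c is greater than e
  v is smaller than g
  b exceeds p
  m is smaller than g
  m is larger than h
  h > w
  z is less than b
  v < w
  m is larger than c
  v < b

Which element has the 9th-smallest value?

z

Piecing the relations together gives one ordering: e < c < v < w < h < m < g < p < z < b.
Counting 9 from the smallest end gives z.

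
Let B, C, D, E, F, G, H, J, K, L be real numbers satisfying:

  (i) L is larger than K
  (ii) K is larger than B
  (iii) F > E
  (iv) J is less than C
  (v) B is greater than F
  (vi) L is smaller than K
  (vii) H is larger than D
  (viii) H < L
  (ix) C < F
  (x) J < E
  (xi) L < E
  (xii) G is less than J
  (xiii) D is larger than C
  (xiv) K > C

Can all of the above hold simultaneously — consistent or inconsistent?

We have K < L stated directly, yet also L < E < F < B < K by chaining the others — so L < K. Contradiction.

inconsistent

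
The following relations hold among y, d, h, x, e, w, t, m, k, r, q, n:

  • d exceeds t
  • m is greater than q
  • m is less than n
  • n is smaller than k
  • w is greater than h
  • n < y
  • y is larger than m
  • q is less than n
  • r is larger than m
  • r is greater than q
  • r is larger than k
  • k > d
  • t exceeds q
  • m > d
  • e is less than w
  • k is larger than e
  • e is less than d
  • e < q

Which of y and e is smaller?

e

Following the relations from e: e < q < t < d < m < n < y.
So e < y; e is the smaller of the two.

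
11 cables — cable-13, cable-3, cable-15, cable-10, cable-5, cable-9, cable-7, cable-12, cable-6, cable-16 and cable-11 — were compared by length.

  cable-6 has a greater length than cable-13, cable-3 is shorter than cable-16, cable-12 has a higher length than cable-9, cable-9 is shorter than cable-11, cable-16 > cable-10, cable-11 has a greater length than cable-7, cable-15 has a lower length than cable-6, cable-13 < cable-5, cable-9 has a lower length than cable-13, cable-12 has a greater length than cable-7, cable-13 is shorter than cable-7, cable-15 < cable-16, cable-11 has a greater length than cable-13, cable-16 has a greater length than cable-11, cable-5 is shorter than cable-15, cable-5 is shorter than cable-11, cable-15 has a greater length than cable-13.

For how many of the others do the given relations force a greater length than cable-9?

8

Directly above cable-9: cable-13, cable-12, cable-11.
One step further: cable-7, cable-5, cable-15, cable-6, cable-16 (8 so far).
Nothing else is reachable above cable-9; 8 in all.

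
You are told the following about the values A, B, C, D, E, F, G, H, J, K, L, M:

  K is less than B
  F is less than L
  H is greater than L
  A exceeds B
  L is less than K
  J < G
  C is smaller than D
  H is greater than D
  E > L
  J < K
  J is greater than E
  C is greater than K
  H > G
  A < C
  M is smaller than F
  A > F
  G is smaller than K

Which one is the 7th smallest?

Piecing the relations together gives one ordering: M < F < L < E < J < G < K < B < A < C < D < H.
Counting 7 from the smallest end gives K.

K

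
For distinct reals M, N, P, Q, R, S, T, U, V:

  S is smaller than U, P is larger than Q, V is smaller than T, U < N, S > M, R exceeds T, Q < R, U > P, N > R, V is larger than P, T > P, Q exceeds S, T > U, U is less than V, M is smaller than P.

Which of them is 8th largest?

S

The consecutive relations fix a unique order: M < S < Q < P < U < V < T < R < N.
Counting 8 from the largest end gives S.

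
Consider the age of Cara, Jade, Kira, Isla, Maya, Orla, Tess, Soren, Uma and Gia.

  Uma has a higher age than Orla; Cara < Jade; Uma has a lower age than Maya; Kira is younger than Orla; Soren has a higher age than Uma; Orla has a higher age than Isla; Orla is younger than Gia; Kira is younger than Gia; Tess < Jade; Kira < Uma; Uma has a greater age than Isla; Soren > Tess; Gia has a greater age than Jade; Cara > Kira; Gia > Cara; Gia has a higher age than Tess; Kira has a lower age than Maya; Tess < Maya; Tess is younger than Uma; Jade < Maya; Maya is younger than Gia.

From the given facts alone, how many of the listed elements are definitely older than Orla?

4

Directly above Orla: Uma, Gia.
One step further: Maya, Soren (4 so far).
No other element is forced above Orla by the given relations, so the count is 4.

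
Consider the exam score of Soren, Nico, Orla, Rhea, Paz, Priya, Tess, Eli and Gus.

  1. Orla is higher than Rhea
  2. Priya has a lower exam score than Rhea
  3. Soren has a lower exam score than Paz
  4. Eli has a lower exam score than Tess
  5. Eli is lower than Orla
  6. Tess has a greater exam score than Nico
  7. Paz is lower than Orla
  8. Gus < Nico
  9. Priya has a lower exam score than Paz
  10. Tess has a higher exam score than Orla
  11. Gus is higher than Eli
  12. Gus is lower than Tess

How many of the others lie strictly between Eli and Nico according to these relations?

The relations place Eli below Nico. An element lies strictly between them when it is forced above Eli and also forced below Nico.
Above Eli: {Gus, Orla, Tess}. Below Nico: {Gus}.
Intersection: {Gus} — 1.

1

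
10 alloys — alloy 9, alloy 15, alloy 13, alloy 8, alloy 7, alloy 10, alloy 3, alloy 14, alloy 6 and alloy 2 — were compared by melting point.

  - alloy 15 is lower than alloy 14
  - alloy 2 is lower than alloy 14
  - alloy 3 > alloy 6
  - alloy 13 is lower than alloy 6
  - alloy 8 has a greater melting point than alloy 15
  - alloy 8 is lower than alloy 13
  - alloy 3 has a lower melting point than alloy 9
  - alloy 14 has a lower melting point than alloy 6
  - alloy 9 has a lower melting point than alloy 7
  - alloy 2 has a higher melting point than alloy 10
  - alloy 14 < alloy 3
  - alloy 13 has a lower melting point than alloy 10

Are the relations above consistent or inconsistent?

The single ordering alloy 15 < alloy 8 < alloy 13 < alloy 10 < alloy 2 < alloy 14 < alloy 6 < alloy 3 < alloy 9 < alloy 7 satisfies every listed relation, so no contradiction arises.

consistent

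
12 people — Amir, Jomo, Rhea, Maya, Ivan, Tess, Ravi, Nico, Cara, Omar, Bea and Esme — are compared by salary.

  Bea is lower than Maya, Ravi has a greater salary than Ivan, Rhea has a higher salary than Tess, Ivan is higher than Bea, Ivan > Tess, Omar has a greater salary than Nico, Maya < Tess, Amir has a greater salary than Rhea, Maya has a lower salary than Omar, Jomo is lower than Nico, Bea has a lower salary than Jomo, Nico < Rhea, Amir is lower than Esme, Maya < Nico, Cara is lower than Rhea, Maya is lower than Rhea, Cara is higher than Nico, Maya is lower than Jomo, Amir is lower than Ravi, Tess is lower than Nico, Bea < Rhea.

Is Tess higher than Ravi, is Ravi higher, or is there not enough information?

Tess < Nico and Nico < Cara give Tess < Cara.
Then Cara < Rhea extends the chain to Rhea.
Then Rhea < Amir extends the chain to Amir.
With Amir < Ravi: Tess < Nico < Cara < Rhea < Amir < Ravi.
So Ravi is higher.

Ravi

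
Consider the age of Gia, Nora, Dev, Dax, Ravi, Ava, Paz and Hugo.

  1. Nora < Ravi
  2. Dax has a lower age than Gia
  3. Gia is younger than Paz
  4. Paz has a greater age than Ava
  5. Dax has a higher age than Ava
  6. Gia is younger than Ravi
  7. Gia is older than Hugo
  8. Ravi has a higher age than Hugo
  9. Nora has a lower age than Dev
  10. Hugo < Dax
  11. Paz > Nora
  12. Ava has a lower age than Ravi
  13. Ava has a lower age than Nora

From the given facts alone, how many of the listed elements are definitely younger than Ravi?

From Ravi the given relations immediately reach Ava, Hugo, Nora, Gia.
From those, Dax — 5 in total.
No other element is forced below Ravi by the given relations, so the count is 5.

5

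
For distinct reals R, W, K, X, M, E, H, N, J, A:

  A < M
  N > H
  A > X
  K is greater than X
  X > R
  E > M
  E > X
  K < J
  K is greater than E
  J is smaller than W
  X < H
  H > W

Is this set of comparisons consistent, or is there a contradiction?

consistent

The single ordering R < X < A < M < E < K < J < W < H < N satisfies every listed relation, so no contradiction arises.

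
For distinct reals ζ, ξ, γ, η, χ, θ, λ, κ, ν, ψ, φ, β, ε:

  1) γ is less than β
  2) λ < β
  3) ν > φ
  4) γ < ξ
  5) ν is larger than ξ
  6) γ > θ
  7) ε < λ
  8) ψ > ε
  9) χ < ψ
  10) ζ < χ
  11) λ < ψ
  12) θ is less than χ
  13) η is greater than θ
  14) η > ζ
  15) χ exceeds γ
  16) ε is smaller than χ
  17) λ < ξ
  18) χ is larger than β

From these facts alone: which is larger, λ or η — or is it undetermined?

undetermined

Following every chain through λ: above λ we get β, χ, ξ, ν, ψ; below λ we get ε.
η is not reached, and no chain runs the other way from η to λ.
So the given relations leave the order of λ and η undetermined.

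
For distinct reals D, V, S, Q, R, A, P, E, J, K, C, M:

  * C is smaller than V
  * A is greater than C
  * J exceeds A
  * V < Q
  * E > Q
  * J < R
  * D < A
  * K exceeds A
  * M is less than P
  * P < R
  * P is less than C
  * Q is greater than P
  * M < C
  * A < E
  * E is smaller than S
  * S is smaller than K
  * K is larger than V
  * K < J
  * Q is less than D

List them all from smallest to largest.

M < P < C < V < Q < D < A < E < S < K < J < R

Each adjacent pair is fixed by a given relation: M < P; P < C; C < V; V < Q; Q < D; D < A; A < E; E < S; S < K; K < J; J < R. Chaining them end to end gives the full order.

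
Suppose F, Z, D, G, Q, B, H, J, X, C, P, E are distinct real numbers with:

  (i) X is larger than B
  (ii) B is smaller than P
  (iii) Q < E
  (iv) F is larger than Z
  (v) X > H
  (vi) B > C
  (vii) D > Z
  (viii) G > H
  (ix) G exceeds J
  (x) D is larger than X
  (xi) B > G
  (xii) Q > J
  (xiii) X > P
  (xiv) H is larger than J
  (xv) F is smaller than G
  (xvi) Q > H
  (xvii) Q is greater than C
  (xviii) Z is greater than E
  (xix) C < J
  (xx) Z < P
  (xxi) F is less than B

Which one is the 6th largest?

F

The consecutive relations fix a unique order: C < J < H < Q < E < Z < F < G < B < P < X < D.
Counting 6 from the largest end gives F.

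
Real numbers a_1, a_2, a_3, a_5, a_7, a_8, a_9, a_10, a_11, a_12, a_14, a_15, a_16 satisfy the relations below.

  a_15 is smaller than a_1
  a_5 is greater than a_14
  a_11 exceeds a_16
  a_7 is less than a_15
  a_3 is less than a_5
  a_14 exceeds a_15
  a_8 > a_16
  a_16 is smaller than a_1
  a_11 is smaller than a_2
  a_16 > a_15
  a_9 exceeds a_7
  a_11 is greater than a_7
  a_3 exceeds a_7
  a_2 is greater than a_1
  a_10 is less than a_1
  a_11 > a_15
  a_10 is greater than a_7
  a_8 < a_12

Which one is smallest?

Chaining upward from a_7: directly above it, a_15, a_10, a_3, a_11, a_9; then a_16, a_14, a_5, a_1, a_2; then a_8; then a_12.
That covers every other element, and nothing is given below a_7, so a_7 is the smallest.

a_7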